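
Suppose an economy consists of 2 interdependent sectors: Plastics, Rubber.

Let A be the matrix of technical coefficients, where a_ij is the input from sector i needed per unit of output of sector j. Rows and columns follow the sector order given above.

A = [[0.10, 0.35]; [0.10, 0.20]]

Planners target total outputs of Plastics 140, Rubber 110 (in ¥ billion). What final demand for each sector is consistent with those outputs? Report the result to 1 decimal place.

I − A =
  [   0.90    -0.35]
  [  -0.10     0.80]
d = (I − A) x:
  d_P = (+0.90)·140 + (-0.35)·110 = 87.5
  d_R = (-0.10)·140 + (+0.80)·110 = 74.0

d_P = 87.5, d_R = 74.0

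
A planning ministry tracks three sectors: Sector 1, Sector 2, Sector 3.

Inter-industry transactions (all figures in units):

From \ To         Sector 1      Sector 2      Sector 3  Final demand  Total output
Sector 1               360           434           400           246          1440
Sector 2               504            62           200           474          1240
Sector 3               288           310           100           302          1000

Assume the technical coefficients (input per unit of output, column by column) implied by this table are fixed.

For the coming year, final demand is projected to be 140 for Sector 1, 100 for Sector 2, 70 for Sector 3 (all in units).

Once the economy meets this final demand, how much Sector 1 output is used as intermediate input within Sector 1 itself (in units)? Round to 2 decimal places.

Technical coefficients a_ij = z_ij / X_j:
  a_11 = 360/1440 = 0.25, a_21 = 504/1440 = 0.35, a_31 = 288/1440 = 0.20
  a_12 = 434/1240 = 0.35, a_22 = 62/1240 = 0.05, a_32 = 310/1240 = 0.25
  a_13 = 400/1000 = 0.40, a_23 = 200/1000 = 0.20, a_33 = 100/1000 = 0.10
I − A =
  [   0.75    -0.35    -0.40]
  [  -0.35     0.95    -0.20]
  [  -0.20    -0.25     0.90]
Cofactors of I−A, C_ij = (−1)^(i+j)·(minor ij) (rows/columns in the sector order above):
  C_11 = (0.95)(0.90) − (-0.20)(-0.25) = 0.8050
  C_12 = −[(-0.35)(0.90) − (-0.20)(-0.20)] = 0.3550
  C_13 = (-0.35)(-0.25) − (0.95)(-0.20) = 0.2775
  C_21 = −[(-0.35)(0.90) − (-0.40)(-0.25)] = 0.4150
  C_22 = (0.75)(0.90) − (-0.40)(-0.20) = 0.5950
  C_23 = −[(0.75)(-0.25) − (-0.35)(-0.20)] = 0.2575
  C_31 = (-0.35)(-0.20) − (-0.40)(0.95) = 0.4500
  C_32 = −[(0.75)(-0.20) − (-0.40)(-0.35)] = 0.2900
  C_33 = (0.75)(0.95) − (-0.35)(-0.35) = 0.5900
det(I−A) = Σ_j (I−A)_1j·C_1j = (0.75)(0.8050) + (-0.35)(0.3550) + (-0.40)(0.2775) = 0.3685
adj(I−A) = Cᵀ =
  [ 0.8050   0.4150   0.4500]
  [ 0.3550   0.5950   0.2900]
  [ 0.2775   0.2575   0.5900]
(I − A)⁻¹ = adj(I−A) / det(I−A) ≈
  [   2.1845     1.1262     1.2212]
  [   0.9634     1.6147     0.7870]
  [   0.7531     0.6988     1.6011]
First solve x = (I − A)⁻¹ d = adj(I−A)·d / det(I−A); in particular x_1 = (0.8050·140 + 0.4150·100 + 0.4500·70) / 0.3685 = 185.70 / 0.3685 ≈ 503.9349.
Intermediate flow from 1 to 1: z_11 = a_11 · x_1 = 0.25 × 185.70 / 0.3685 = 46.425 / 0.3685 ≈ 125.98.

z_11 = 125.98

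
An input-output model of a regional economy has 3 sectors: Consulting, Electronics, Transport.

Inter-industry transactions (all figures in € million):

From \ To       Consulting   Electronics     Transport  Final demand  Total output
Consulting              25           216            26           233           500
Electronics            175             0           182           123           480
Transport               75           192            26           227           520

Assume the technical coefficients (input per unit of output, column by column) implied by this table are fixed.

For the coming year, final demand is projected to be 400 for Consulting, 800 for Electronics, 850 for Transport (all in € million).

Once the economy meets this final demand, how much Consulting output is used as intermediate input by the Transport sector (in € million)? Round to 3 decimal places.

z_13 = 98.636

Technical coefficients a_ij = z_ij / X_j:
  a_11 = 25/500 = 0.05, a_21 = 175/500 = 0.35, a_31 = 75/500 = 0.15
  a_12 = 216/480 = 0.45, a_22 = 0/480 = 0.00, a_32 = 192/480 = 0.40
  a_13 = 26/520 = 0.05, a_23 = 182/520 = 0.35, a_33 = 26/520 = 0.05
I − A =
  [   0.95    -0.45    -0.05]
  [  -0.35     1.00    -0.35]
  [  -0.15    -0.40     0.95]
Cofactors of I−A, C_ij = (−1)^(i+j)·(minor ij) (rows/columns in the sector order above):
  C_11 = (1.00)(0.95) − (-0.35)(-0.40) = 0.8100
  C_12 = −[(-0.35)(0.95) − (-0.35)(-0.15)] = 0.3850
  C_13 = (-0.35)(-0.40) − (1.00)(-0.15) = 0.2900
  C_21 = −[(-0.45)(0.95) − (-0.05)(-0.40)] = 0.4475
  C_22 = (0.95)(0.95) − (-0.05)(-0.15) = 0.8950
  C_23 = −[(0.95)(-0.40) − (-0.45)(-0.15)] = 0.4475
  C_31 = (-0.45)(-0.35) − (-0.05)(1.00) = 0.2075
  C_32 = −[(0.95)(-0.35) − (-0.05)(-0.35)] = 0.3500
  C_33 = (0.95)(1.00) − (-0.45)(-0.35) = 0.7925
det(I−A) = Σ_j (I−A)_1j·C_1j = (0.95)(0.8100) + (-0.45)(0.3850) + (-0.05)(0.2900) = 0.58175
adj(I−A) = Cᵀ =
  [ 0.8100   0.4475   0.2075]
  [ 0.3850   0.8950   0.3500]
  [ 0.2900   0.4475   0.7925]
(I − A)⁻¹ = adj(I−A) / det(I−A) ≈
  [   1.3924     0.7692     0.3567]
  [   0.6618     1.5385     0.6016]
  [   0.4985     0.7692     1.3623]
First solve x = (I − A)⁻¹ d = adj(I−A)·d / det(I−A); in particular x_3 = (0.2900·400 + 0.4475·800 + 0.7925·850) / 0.58175 = 1147.625 / 0.58175 ≈ 1972.71165.
Intermediate flow from 1 to 3: z_13 = a_13 · x_3 = 0.05 × 1147.625 / 0.58175 = 57.38125 / 0.58175 ≈ 98.636.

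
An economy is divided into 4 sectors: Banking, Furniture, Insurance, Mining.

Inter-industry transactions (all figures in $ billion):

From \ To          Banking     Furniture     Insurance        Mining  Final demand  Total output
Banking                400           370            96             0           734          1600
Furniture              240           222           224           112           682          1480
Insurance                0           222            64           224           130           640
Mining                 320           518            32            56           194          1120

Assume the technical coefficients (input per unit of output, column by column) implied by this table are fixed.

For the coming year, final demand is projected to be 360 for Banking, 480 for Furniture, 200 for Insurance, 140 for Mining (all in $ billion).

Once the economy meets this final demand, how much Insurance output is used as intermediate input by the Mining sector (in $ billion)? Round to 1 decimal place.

Technical coefficients a_ij = z_ij / X_j:
  a_BB = 400/1600 = 0.25, a_FB = 240/1600 = 0.15, a_IB = 0/1600 = 0.00, a_MB = 320/1600 = 0.20
  a_BF = 370/1480 = 0.25, a_FF = 222/1480 = 0.15, a_IF = 222/1480 = 0.15, a_MF = 518/1480 = 0.35
  a_BI = 96/640 = 0.15, a_FI = 224/640 = 0.35, a_II = 64/640 = 0.10, a_MI = 32/640 = 0.05
  a_BM = 0/1120 = 0.00, a_FM = 112/1120 = 0.10, a_IM = 224/1120 = 0.20, a_MM = 56/1120 = 0.05
I − A =
  [   0.75    -0.25    -0.15     0.00]
  [  -0.15     0.85    -0.35    -0.10]
  [   0.00    -0.15     0.90    -0.20]
  [  -0.20    -0.35    -0.05     0.95]
Compute the cofactors C_ij = (−1)^(i+j)·(3×3 minor ij) of I−A; the adjugate is their transpose:
adj(I−A) = Cᵀ =
  [ 0.611625   0.243125   0.200250   0.067750]
  [ 0.158750   0.627750   0.277500   0.124500]
  [ 0.068875   0.169375   0.538750   0.131250]
  [ 0.190875   0.291375   0.172750   0.497250]
det(I−A) = Σ_j (I−A)_1j·C_1j = (0.75)(0.611625) + (-0.25)(0.158750) + (-0.15)(0.068875) + (0.00)(0.190875) = 0.4087
(I − A)⁻¹ = adj(I−A) / det(I−A) ≈
  [   1.4965     0.5949     0.4900     0.1658]
  [   0.3884     1.5360     0.6790     0.3046]
  [   0.1685     0.4144     1.3182     0.3211]
  [   0.4670     0.7129     0.4227     1.2167]
First solve x = (I − A)⁻¹ d = adj(I−A)·d / det(I−A); in particular x_M = (0.190875·360 + 0.291375·480 + 0.172750·200 + 0.497250·140) / 0.4087 = 312.74 / 0.4087 ≈ 765.207.
Intermediate flow from I to M: z_IM = a_IM · x_M = 0.20 × 312.74 / 0.4087 = 62.548 / 0.4087 ≈ 153.0.

z_IM = 153.0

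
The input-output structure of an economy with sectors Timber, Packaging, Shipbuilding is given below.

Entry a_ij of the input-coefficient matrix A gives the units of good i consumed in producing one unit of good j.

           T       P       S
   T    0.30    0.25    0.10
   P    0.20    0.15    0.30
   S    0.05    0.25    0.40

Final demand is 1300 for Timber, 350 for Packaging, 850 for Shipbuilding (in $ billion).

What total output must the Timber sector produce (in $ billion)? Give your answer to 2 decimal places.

I − A =
  [   0.70    -0.25    -0.10]
  [  -0.20     0.85    -0.30]
  [  -0.05    -0.25     0.60]
Cofactors of I−A, C_ij = (−1)^(i+j)·(minor ij) (rows/columns in the sector order above):
  C_11 = (0.85)(0.60) − (-0.30)(-0.25) = 0.4350
  C_12 = −[(-0.20)(0.60) − (-0.30)(-0.05)] = 0.1350
  C_13 = (-0.20)(-0.25) − (0.85)(-0.05) = 0.0925
  C_21 = −[(-0.25)(0.60) − (-0.10)(-0.25)] = 0.1750
  C_22 = (0.70)(0.60) − (-0.10)(-0.05) = 0.4150
  C_23 = −[(0.70)(-0.25) − (-0.25)(-0.05)] = 0.1875
  C_31 = (-0.25)(-0.30) − (-0.10)(0.85) = 0.1600
  C_32 = −[(0.70)(-0.30) − (-0.10)(-0.20)] = 0.2300
  C_33 = (0.70)(0.85) − (-0.25)(-0.20) = 0.5450
det(I−A) = Σ_j (I−A)_1j·C_1j = (0.70)(0.4350) + (-0.25)(0.1350) + (-0.10)(0.0925) = 0.2615
adj(I−A) = Cᵀ =
  [ 0.4350   0.1750   0.1600]
  [ 0.1350   0.4150   0.2300]
  [ 0.0925   0.1875   0.5450]
(I − A)⁻¹ = adj(I−A) / det(I−A) ≈
  [   1.6635     0.6692     0.6119]
  [   0.5163     1.5870     0.8795]
  [   0.3537     0.7170     2.0841]
x = (I − A)⁻¹ d = adj(I−A)·d / det(I−A), with det(I−A) = 0.2615:
  x_T = (0.4350·1300 + 0.1750·350 + 0.1600·850) / 0.2615 = 762.75 / 0.2615 ≈ 2916.83
  x_P = (0.1350·1300 + 0.4150·350 + 0.2300·850) / 0.2615 = 516.25 / 0.2615 ≈ 1974.19
  x_S = (0.0925·1300 + 0.1875·350 + 0.5450·850) / 0.2615 = 649.125 / 0.2615 ≈ 2482.31

x_T = 2916.83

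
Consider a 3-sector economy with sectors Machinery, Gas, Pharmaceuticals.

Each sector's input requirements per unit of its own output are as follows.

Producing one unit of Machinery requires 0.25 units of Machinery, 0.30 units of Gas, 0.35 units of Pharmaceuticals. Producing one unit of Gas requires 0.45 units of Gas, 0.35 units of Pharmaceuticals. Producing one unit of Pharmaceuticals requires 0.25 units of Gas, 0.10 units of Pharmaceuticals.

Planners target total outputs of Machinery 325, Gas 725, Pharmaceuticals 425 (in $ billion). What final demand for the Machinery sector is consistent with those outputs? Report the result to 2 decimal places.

I − A =
  [   0.75     0.00     0.00]
  [  -0.30     0.55    -0.25]
  [  -0.35    -0.35     0.90]
d = (I − A) x:
  d_M = (+0.75)·325 + (+0.00)·725 + (+0.00)·425 = 243.75
  d_G = (-0.30)·325 + (+0.55)·725 + (-0.25)·425 = 195.00
  d_P = (-0.35)·325 + (-0.35)·725 + (+0.90)·425 = 15.00

d_M = 243.75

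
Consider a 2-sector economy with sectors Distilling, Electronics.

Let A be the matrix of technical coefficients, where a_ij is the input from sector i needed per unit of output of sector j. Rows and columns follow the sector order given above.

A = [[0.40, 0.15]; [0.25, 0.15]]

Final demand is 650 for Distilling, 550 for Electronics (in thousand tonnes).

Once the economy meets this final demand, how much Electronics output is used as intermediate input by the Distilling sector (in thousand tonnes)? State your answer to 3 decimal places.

z_21 = 335.979

I − A =
  [   0.60    -0.15]
  [  -0.25     0.85]
det(I−A) = (0.60)(0.85) − (-0.15)(-0.25) = 0.4725
adj(I−A) = [[0.85, 0.15], [0.25, 0.60]]
(I − A)⁻¹ = adj(I−A) / det(I−A) ≈
  [   1.7989     0.3175]
  [   0.5291     1.2698]
First solve x = (I − A)⁻¹ d = adj(I−A)·d / det(I−A); in particular x_1 = (0.85·650 + 0.15·550) / 0.4725 = 635.00 / 0.4725 ≈ 1343.91534.
Intermediate flow from 2 to 1: z_21 = a_21 · x_1 = 0.25 × 635.00 / 0.4725 = 158.75 / 0.4725 ≈ 335.979.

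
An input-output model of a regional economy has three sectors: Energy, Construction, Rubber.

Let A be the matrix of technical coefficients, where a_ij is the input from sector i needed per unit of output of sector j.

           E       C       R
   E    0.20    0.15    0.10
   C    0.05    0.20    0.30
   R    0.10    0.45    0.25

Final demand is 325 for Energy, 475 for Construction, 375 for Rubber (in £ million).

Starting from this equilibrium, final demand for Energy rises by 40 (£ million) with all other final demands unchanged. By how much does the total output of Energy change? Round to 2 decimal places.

I − A =
  [   0.80    -0.15    -0.10]
  [  -0.05     0.80    -0.30]
  [  -0.10    -0.45     0.75]
Cofactors of I−A, C_ij = (−1)^(i+j)·(minor ij) (rows/columns in the sector order above):
  C_11 = (0.80)(0.75) − (-0.30)(-0.45) = 0.4650
  C_12 = −[(-0.05)(0.75) − (-0.30)(-0.10)] = 0.0675
  C_13 = (-0.05)(-0.45) − (0.80)(-0.10) = 0.1025
  C_21 = −[(-0.15)(0.75) − (-0.10)(-0.45)] = 0.1575
  C_22 = (0.80)(0.75) − (-0.10)(-0.10) = 0.5900
  C_23 = −[(0.80)(-0.45) − (-0.15)(-0.10)] = 0.3750
  C_31 = (-0.15)(-0.30) − (-0.10)(0.80) = 0.1250
  C_32 = −[(0.80)(-0.30) − (-0.10)(-0.05)] = 0.2450
  C_33 = (0.80)(0.80) − (-0.15)(-0.05) = 0.6325
det(I−A) = Σ_j (I−A)_1j·C_1j = (0.80)(0.4650) + (-0.15)(0.0675) + (-0.10)(0.1025) = 0.351625
adj(I−A) = Cᵀ =
  [ 0.4650   0.1575   0.1250]
  [ 0.0675   0.5900   0.2450]
  [ 0.1025   0.3750   0.6325]
(I − A)⁻¹ = adj(I−A) / det(I−A) ≈
  [   1.3224     0.4479     0.3555]
  [   0.1920     1.6779     0.6968]
  [   0.2915     1.0665     1.7988]
Δx = (I − A)⁻¹ Δd with Δd having +40 in the Energy component and 0 elsewhere.
So Δx_E = L_EE · (+40), where L_EE = adj(I−A)_EE / det(I−A) = 0.4650 / 0.351625.
Δx_E = 0.4650 × (+40) / 0.351625 = 18.60 / 0.351625 ≈ 52.90.

Δx_E = 52.90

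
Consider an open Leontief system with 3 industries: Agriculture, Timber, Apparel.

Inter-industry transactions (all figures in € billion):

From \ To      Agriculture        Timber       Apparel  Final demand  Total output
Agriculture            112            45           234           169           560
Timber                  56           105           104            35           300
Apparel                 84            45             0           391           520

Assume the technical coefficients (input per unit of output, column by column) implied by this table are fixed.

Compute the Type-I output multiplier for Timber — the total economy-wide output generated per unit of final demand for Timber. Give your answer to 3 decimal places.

m_2 = 2.565

Technical coefficients a_ij = z_ij / X_j:
  a_11 = 112/560 = 0.20, a_21 = 56/560 = 0.10, a_31 = 84/560 = 0.15
  a_12 = 45/300 = 0.15, a_22 = 105/300 = 0.35, a_32 = 45/300 = 0.15
  a_13 = 234/520 = 0.45, a_23 = 104/520 = 0.20, a_33 = 0/520 = 0.00
I − A =
  [   0.80    -0.15    -0.45]
  [  -0.10     0.65    -0.20]
  [  -0.15    -0.15     1.00]
Cofactors of I−A, C_ij = (−1)^(i+j)·(minor ij) (rows/columns in the sector order above):
  C_11 = (0.65)(1.00) − (-0.20)(-0.15) = 0.6200
  C_12 = −[(-0.10)(1.00) − (-0.20)(-0.15)] = 0.1300
  C_13 = (-0.10)(-0.15) − (0.65)(-0.15) = 0.1125
  C_21 = −[(-0.15)(1.00) − (-0.45)(-0.15)] = 0.2175
  C_22 = (0.80)(1.00) − (-0.45)(-0.15) = 0.7325
  C_23 = −[(0.80)(-0.15) − (-0.15)(-0.15)] = 0.1425
  C_31 = (-0.15)(-0.20) − (-0.45)(0.65) = 0.3225
  C_32 = −[(0.80)(-0.20) − (-0.45)(-0.10)] = 0.2050
  C_33 = (0.80)(0.65) − (-0.15)(-0.10) = 0.5050
det(I−A) = Σ_j (I−A)_1j·C_1j = (0.80)(0.6200) + (-0.15)(0.1300) + (-0.45)(0.1125) = 0.425875
adj(I−A) = Cᵀ =
  [ 0.6200   0.2175   0.3225]
  [ 0.1300   0.7325   0.2050]
  [ 0.1125   0.1425   0.5050]
(I − A)⁻¹ = adj(I−A) / det(I−A) ≈
  [   1.4558     0.5107     0.7573]
  [   0.3053     1.7200     0.4814]
  [   0.2642     0.3346     1.1858]
The output multiplier for sector j is the column-j sum of the Leontief inverse (I − A)⁻¹ = adj(I−A) / det(I−A).
Column 2 of adj(I−A): (0.2175, 0.7325, 0.1425); det(I−A) = 0.425875.
m_2 = (0.2175 + 0.7325 + 0.1425) / 0.425875 = 1.0925 / 0.425875 ≈ 2.565.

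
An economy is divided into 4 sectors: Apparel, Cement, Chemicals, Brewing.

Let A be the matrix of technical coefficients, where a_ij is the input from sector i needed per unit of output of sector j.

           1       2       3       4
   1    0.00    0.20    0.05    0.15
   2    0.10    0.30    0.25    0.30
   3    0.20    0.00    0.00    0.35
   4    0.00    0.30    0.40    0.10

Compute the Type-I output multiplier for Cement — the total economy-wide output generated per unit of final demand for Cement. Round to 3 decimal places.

I − A =
  [   1.00    -0.20    -0.05    -0.15]
  [  -0.10     0.70    -0.25    -0.30]
  [  -0.20     0.00     1.00    -0.35]
  [   0.00    -0.30    -0.40     0.90]
Compute the cofactors C_ij = (−1)^(i+j)·(3×3 minor ij) of I−A; the adjugate is their transpose:
adj(I−A) = Cᵀ =
  [ 0.41575   0.20225   0.14925   0.19475]
  [ 0.14500   0.73900   0.35550   0.40875]
  [ 0.11850   0.15000   0.51750   0.27100]
  [ 0.10100   0.31300   0.34850   0.66300]
det(I−A) = Σ_j (I−A)_1j·C_1j = (1.00)(0.41575) + (-0.20)(0.14500) + (-0.05)(0.11850) + (-0.15)(0.10100) = 0.365675
(I − A)⁻¹ = adj(I−A) / det(I−A) ≈
  [   1.1369     0.5531     0.4081     0.5326]
  [   0.3965     2.0209     0.9722     1.1178]
  [   0.3241     0.4102     1.4152     0.7411]
  [   0.2762     0.8560     0.9530     1.8131]
The output multiplier for sector j is the column-j sum of the Leontief inverse (I − A)⁻¹ = adj(I−A) / det(I−A).
Column 2 of adj(I−A): (0.20225, 0.73900, 0.15000, 0.31300); det(I−A) = 0.365675.
m_2 = (0.20225 + 0.73900 + 0.15000 + 0.31300) / 0.365675 = 1.40425 / 0.365675 ≈ 3.840.

m_2 = 3.840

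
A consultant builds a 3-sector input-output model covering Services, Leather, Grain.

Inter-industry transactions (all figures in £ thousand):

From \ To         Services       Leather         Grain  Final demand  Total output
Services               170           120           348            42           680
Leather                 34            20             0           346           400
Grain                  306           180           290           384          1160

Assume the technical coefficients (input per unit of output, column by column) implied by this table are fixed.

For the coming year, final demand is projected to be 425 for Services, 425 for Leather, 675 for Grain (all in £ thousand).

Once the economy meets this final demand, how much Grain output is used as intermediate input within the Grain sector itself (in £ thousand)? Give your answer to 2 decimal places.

z_33 = 555.80

Technical coefficients a_ij = z_ij / X_j:
  a_11 = 170/680 = 0.25, a_21 = 34/680 = 0.05, a_31 = 306/680 = 0.45
  a_12 = 120/400 = 0.30, a_22 = 20/400 = 0.05, a_32 = 180/400 = 0.45
  a_13 = 348/1160 = 0.30, a_23 = 0/1160 = 0.00, a_33 = 290/1160 = 0.25
I − A =
  [   0.75    -0.30    -0.30]
  [  -0.05     0.95     0.00]
  [  -0.45    -0.45     0.75]
Cofactors of I−A, C_ij = (−1)^(i+j)·(minor ij) (rows/columns in the sector order above):
  C_11 = (0.95)(0.75) − (0.00)(-0.45) = 0.7125
  C_12 = −[(-0.05)(0.75) − (0.00)(-0.45)] = 0.0375
  C_13 = (-0.05)(-0.45) − (0.95)(-0.45) = 0.4500
  C_21 = −[(-0.30)(0.75) − (-0.30)(-0.45)] = 0.3600
  C_22 = (0.75)(0.75) − (-0.30)(-0.45) = 0.4275
  C_23 = −[(0.75)(-0.45) − (-0.30)(-0.45)] = 0.4725
  C_31 = (-0.30)(0.00) − (-0.30)(0.95) = 0.2850
  C_32 = −[(0.75)(0.00) − (-0.30)(-0.05)] = 0.0150
  C_33 = (0.75)(0.95) − (-0.30)(-0.05) = 0.6975
det(I−A) = Σ_j (I−A)_1j·C_1j = (0.75)(0.7125) + (-0.30)(0.0375) + (-0.30)(0.4500) = 0.388125
adj(I−A) = Cᵀ =
  [ 0.7125   0.3600   0.2850]
  [ 0.0375   0.4275   0.0150]
  [ 0.4500   0.4725   0.6975]
(I − A)⁻¹ = adj(I−A) / det(I−A) ≈
  [   1.8357     0.9275     0.7343]
  [   0.0966     1.1014     0.0386]
  [   1.1594     1.2174     1.7971]
First solve x = (I − A)⁻¹ d = adj(I−A)·d / det(I−A); in particular x_3 = (0.4500·425 + 0.4725·425 + 0.6975·675) / 0.388125 = 862.875 / 0.388125 ≈ 2223.1884.
Intermediate flow from 3 to 3: z_33 = a_33 · x_3 = 0.25 × 862.875 / 0.388125 = 215.71875 / 0.388125 ≈ 555.80.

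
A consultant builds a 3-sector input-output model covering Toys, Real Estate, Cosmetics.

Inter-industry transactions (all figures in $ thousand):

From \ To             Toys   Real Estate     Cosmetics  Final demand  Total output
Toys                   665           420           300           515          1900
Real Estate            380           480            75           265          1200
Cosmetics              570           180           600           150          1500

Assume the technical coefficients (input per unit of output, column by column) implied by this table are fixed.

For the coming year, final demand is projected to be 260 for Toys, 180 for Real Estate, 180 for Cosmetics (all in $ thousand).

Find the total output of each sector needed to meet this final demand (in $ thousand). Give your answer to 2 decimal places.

Technical coefficients a_ij = z_ij / X_j:
  a_11 = 665/1900 = 0.35, a_21 = 380/1900 = 0.20, a_31 = 570/1900 = 0.30
  a_12 = 420/1200 = 0.35, a_22 = 480/1200 = 0.40, a_32 = 180/1200 = 0.15
  a_13 = 300/1500 = 0.20, a_23 = 75/1500 = 0.05, a_33 = 600/1500 = 0.40
I − A =
  [   0.65    -0.35    -0.20]
  [  -0.20     0.60    -0.05]
  [  -0.30    -0.15     0.60]
Cofactors of I−A, C_ij = (−1)^(i+j)·(minor ij) (rows/columns in the sector order above):
  C_11 = (0.60)(0.60) − (-0.05)(-0.15) = 0.3525
  C_12 = −[(-0.20)(0.60) − (-0.05)(-0.30)] = 0.1350
  C_13 = (-0.20)(-0.15) − (0.60)(-0.30) = 0.2100
  C_21 = −[(-0.35)(0.60) − (-0.20)(-0.15)] = 0.2400
  C_22 = (0.65)(0.60) − (-0.20)(-0.30) = 0.3300
  C_23 = −[(0.65)(-0.15) − (-0.35)(-0.30)] = 0.2025
  C_31 = (-0.35)(-0.05) − (-0.20)(0.60) = 0.1375
  C_32 = −[(0.65)(-0.05) − (-0.20)(-0.20)] = 0.0725
  C_33 = (0.65)(0.60) − (-0.35)(-0.20) = 0.3200
det(I−A) = Σ_j (I−A)_1j·C_1j = (0.65)(0.3525) + (-0.35)(0.1350) + (-0.20)(0.2100) = 0.139875
adj(I−A) = Cᵀ =
  [ 0.3525   0.2400   0.1375]
  [ 0.1350   0.3300   0.0725]
  [ 0.2100   0.2025   0.3200]
(I − A)⁻¹ = adj(I−A) / det(I−A) ≈
  [   2.5201     1.7158     0.9830]
  [   0.9651     2.3592     0.5183]
  [   1.5013     1.4477     2.2878]
x = (I − A)⁻¹ d = adj(I−A)·d / det(I−A), with det(I−A) = 0.139875:
  x_1 = (0.3525·260 + 0.2400·180 + 0.1375·180) / 0.139875 = 159.60 / 0.139875 ≈ 1141.02
  x_2 = (0.1350·260 + 0.3300·180 + 0.0725·180) / 0.139875 = 107.55 / 0.139875 ≈ 768.90
  x_3 = (0.2100·260 + 0.2025·180 + 0.3200·180) / 0.139875 = 148.65 / 0.139875 ≈ 1062.73

x_1 = 1141.02, x_2 = 768.90, x_3 = 1062.73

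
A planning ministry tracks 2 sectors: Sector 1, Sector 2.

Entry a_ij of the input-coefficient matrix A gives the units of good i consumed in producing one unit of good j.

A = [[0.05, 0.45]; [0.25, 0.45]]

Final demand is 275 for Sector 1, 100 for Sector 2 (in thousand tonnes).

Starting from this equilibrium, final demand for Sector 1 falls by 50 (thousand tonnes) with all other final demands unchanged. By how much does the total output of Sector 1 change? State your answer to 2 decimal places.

Δx_1 = -67.07

I − A =
  [   0.95    -0.45]
  [  -0.25     0.55]
det(I−A) = (0.95)(0.55) − (-0.45)(-0.25) = 0.4100
adj(I−A) = [[0.55, 0.45], [0.25, 0.95]]
(I − A)⁻¹ = adj(I−A) / det(I−A) ≈
  [   1.3415     1.0976]
  [   0.6098     2.3171]
Δx = (I − A)⁻¹ Δd with Δd having -50 in the Sector 1 component and 0 elsewhere.
So Δx_1 = L_11 · (-50), where L_11 = adj(I−A)_11 / det(I−A) = 0.55 / 0.4100.
Δx_1 = 0.55 × (-50) / 0.4100 = -27.50 / 0.4100 ≈ -67.07.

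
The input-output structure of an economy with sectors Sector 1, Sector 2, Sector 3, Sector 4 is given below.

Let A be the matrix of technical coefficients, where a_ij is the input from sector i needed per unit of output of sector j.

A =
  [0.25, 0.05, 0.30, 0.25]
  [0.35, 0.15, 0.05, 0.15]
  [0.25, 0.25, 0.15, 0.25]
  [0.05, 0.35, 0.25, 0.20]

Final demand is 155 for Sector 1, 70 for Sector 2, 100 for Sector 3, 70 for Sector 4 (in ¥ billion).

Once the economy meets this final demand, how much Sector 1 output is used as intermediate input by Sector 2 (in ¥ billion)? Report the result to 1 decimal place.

I − A =
  [   0.75    -0.05    -0.30    -0.25]
  [  -0.35     0.85    -0.05    -0.15]
  [  -0.25    -0.25     0.85    -0.25]
  [  -0.05    -0.35    -0.25     0.80]
Compute the cofactors C_ij = (−1)^(i+j)·(3×3 minor ij) of I−A; the adjugate is their transpose:
adj(I−A) = Cᵀ =
  [ 0.456500   0.207125   0.249625   0.259500]
  [ 0.242500   0.373125   0.165625   0.197500]
  [ 0.270000   0.245000   0.415000   0.260000]
  [ 0.219000   0.252750   0.217750   0.427000]
det(I−A) = Σ_j (I−A)_1j·C_1j = (0.75)(0.456500) + (-0.05)(0.242500) + (-0.30)(0.270000) + (-0.25)(0.219000) = 0.1945
(I − A)⁻¹ = adj(I−A) / det(I−A) ≈
  [   2.3470     1.0649     1.2834     1.3342]
  [   1.2468     1.9184     0.8515     1.0154]
  [   1.3882     1.2596     2.1337     1.3368]
  [   1.1260     1.2995     1.1195     2.1954]
First solve x = (I − A)⁻¹ d = adj(I−A)·d / det(I−A); in particular x_2 = (0.242500·155 + 0.373125·70 + 0.165625·100 + 0.197500·70) / 0.1945 = 94.09375 / 0.1945 ≈ 483.772.
Intermediate flow from 1 to 2: z_12 = a_12 · x_2 = 0.05 × 94.09375 / 0.1945 = 4.7046875 / 0.1945 ≈ 24.2.

z_12 = 24.2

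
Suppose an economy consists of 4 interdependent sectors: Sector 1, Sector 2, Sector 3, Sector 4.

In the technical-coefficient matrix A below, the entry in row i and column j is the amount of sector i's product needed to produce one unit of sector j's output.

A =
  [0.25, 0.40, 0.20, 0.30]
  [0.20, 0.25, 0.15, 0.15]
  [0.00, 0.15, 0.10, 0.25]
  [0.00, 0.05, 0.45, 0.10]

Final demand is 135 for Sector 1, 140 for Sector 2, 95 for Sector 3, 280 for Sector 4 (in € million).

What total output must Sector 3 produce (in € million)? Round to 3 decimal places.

I − A =
  [   0.75    -0.40    -0.20    -0.30]
  [  -0.20     0.75    -0.15    -0.15]
  [   0.00    -0.15     0.90    -0.25]
  [   0.00    -0.05    -0.45     0.90]
Compute the cofactors C_ij = (−1)^(i+j)·(3×3 minor ij) of I−A; the adjugate is their transpose:
adj(I−A) = Cᵀ =
  [ 0.484125   0.342250   0.318000   0.306750]
  [ 0.139500   0.523125   0.214875   0.193375]
  [ 0.029500   0.110625   0.425625   0.146500]
  [ 0.022500   0.084375   0.224750   0.411375]
det(I−A) = Σ_j (I−A)_1j·C_1j = (0.75)(0.484125) + (-0.40)(0.139500) + (-0.20)(0.029500) + (-0.30)(0.022500) = 0.29464375
(I − A)⁻¹ = adj(I−A) / det(I−A) ≈
  [   1.6431     1.1616     1.0793     1.0411]
  [   0.4735     1.7754     0.7293     0.6563]
  [   0.1001     0.3755     1.4445     0.4972]
  [   0.0764     0.2864     0.7628     1.3962]
x = (I − A)⁻¹ d = adj(I−A)·d / det(I−A), with det(I−A) = 0.29464375:
  x_1 = (0.484125·135 + 0.342250·140 + 0.318000·95 + 0.306750·280) / 0.29464375 = 229.371875 / 0.29464375 ≈ 778.472
  x_2 = (0.139500·135 + 0.523125·140 + 0.214875·95 + 0.193375·280) / 0.29464375 = 166.628125 / 0.29464375 ≈ 565.524
  x_3 = (0.029500·135 + 0.110625·140 + 0.425625·95 + 0.146500·280) / 0.29464375 = 100.924375 / 0.29464375 ≈ 342.530
  x_4 = (0.022500·135 + 0.084375·140 + 0.224750·95 + 0.411375·280) / 0.29464375 = 151.38625 / 0.29464375 ≈ 513.794

x_3 = 342.530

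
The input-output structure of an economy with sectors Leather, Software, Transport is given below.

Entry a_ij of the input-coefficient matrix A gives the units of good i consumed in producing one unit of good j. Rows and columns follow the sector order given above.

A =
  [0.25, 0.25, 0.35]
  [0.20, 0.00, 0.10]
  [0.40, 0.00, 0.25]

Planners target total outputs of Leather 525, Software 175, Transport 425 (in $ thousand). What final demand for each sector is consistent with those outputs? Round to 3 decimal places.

d_1 = 201.250, d_2 = 27.500, d_3 = 108.750

I − A =
  [   0.75    -0.25    -0.35]
  [  -0.20     1.00    -0.10]
  [  -0.40     0.00     0.75]
d = (I − A) x:
  d_1 = (+0.75)·525 + (-0.25)·175 + (-0.35)·425 = 201.250
  d_2 = (-0.20)·525 + (+1.00)·175 + (-0.10)·425 = 27.500
  d_3 = (-0.40)·525 + (+0.00)·175 + (+0.75)·425 = 108.750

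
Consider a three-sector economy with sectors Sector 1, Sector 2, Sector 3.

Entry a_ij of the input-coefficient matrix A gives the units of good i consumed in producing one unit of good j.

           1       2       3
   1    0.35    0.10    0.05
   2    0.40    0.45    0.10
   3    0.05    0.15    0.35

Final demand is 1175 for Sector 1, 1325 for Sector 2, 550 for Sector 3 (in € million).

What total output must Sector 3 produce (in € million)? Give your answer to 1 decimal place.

x_3 = 2155.1

I − A =
  [   0.65    -0.10    -0.05]
  [  -0.40     0.55    -0.10]
  [  -0.05    -0.15     0.65]
Cofactors of I−A, C_ij = (−1)^(i+j)·(minor ij) (rows/columns in the sector order above):
  C_11 = (0.55)(0.65) − (-0.10)(-0.15) = 0.3425
  C_12 = −[(-0.40)(0.65) − (-0.10)(-0.05)] = 0.2650
  C_13 = (-0.40)(-0.15) − (0.55)(-0.05) = 0.0875
  C_21 = −[(-0.10)(0.65) − (-0.05)(-0.15)] = 0.0725
  C_22 = (0.65)(0.65) − (-0.05)(-0.05) = 0.4200
  C_23 = −[(0.65)(-0.15) − (-0.10)(-0.05)] = 0.1025
  C_31 = (-0.10)(-0.10) − (-0.05)(0.55) = 0.0375
  C_32 = −[(0.65)(-0.10) − (-0.05)(-0.40)] = 0.0850
  C_33 = (0.65)(0.55) − (-0.10)(-0.40) = 0.3175
det(I−A) = Σ_j (I−A)_1j·C_1j = (0.65)(0.3425) + (-0.10)(0.2650) + (-0.05)(0.0875) = 0.19175
adj(I−A) = Cᵀ =
  [ 0.3425   0.0725   0.0375]
  [ 0.2650   0.4200   0.0850]
  [ 0.0875   0.1025   0.3175]
(I − A)⁻¹ = adj(I−A) / det(I−A) ≈
  [   1.7862     0.3781     0.1956]
  [   1.3820     2.1904     0.4433]
  [   0.4563     0.5346     1.6558]
x = (I − A)⁻¹ d = adj(I−A)·d / det(I−A), with det(I−A) = 0.19175:
  x_1 = (0.3425·1175 + 0.0725·1325 + 0.0375·550) / 0.19175 = 519.125 / 0.19175 ≈ 2707.3
  x_2 = (0.2650·1175 + 0.4200·1325 + 0.0850·550) / 0.19175 = 914.625 / 0.19175 ≈ 4769.9
  x_3 = (0.0875·1175 + 0.1025·1325 + 0.3175·550) / 0.19175 = 413.25 / 0.19175 ≈ 2155.1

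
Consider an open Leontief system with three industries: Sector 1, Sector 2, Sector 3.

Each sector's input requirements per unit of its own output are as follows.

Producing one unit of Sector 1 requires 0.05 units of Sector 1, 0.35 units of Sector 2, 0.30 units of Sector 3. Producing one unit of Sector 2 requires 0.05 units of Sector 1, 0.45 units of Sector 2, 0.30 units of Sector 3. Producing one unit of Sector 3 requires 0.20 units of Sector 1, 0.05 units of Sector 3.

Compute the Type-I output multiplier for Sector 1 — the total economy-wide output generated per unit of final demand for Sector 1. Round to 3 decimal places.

m_1 = 2.642

I − A =
  [   0.95    -0.05    -0.20]
  [  -0.35     0.55     0.00]
  [  -0.30    -0.30     0.95]
Cofactors of I−A, C_ij = (−1)^(i+j)·(minor ij) (rows/columns in the sector order above):
  C_11 = (0.55)(0.95) − (0.00)(-0.30) = 0.5225
  C_12 = −[(-0.35)(0.95) − (0.00)(-0.30)] = 0.3325
  C_13 = (-0.35)(-0.30) − (0.55)(-0.30) = 0.2700
  C_21 = −[(-0.05)(0.95) − (-0.20)(-0.30)] = 0.1075
  C_22 = (0.95)(0.95) − (-0.20)(-0.30) = 0.8425
  C_23 = −[(0.95)(-0.30) − (-0.05)(-0.30)] = 0.3000
  C_31 = (-0.05)(0.00) − (-0.20)(0.55) = 0.1100
  C_32 = −[(0.95)(0.00) − (-0.20)(-0.35)] = 0.0700
  C_33 = (0.95)(0.55) − (-0.05)(-0.35) = 0.5050
det(I−A) = Σ_j (I−A)_1j·C_1j = (0.95)(0.5225) + (-0.05)(0.3325) + (-0.20)(0.2700) = 0.42575
adj(I−A) = Cᵀ =
  [ 0.5225   0.1075   0.1100]
  [ 0.3325   0.8425   0.0700]
  [ 0.2700   0.3000   0.5050]
(I − A)⁻¹ = adj(I−A) / det(I−A) ≈
  [   1.2272     0.2525     0.2584]
  [   0.7810     1.9789     0.1644]
  [   0.6342     0.7046     1.1861]
The output multiplier for sector j is the column-j sum of the Leontief inverse (I − A)⁻¹ = adj(I−A) / det(I−A).
Column 1 of adj(I−A): (0.5225, 0.3325, 0.2700); det(I−A) = 0.42575.
m_1 = (0.5225 + 0.3325 + 0.2700) / 0.42575 = 1.125 / 0.42575 ≈ 2.642.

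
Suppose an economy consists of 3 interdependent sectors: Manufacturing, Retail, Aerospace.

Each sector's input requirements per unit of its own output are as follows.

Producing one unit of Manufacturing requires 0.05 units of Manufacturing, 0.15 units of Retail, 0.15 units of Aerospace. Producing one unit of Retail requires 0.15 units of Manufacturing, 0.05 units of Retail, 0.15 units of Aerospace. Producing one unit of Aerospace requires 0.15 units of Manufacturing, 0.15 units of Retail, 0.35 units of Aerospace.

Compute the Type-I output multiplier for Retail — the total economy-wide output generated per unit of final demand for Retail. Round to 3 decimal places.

I − A =
  [   0.95    -0.15    -0.15]
  [  -0.15     0.95    -0.15]
  [  -0.15    -0.15     0.65]
Cofactors of I−A, C_ij = (−1)^(i+j)·(minor ij) (rows/columns in the sector order above):
  C_11 = (0.95)(0.65) − (-0.15)(-0.15) = 0.5950
  C_12 = −[(-0.15)(0.65) − (-0.15)(-0.15)] = 0.1200
  C_13 = (-0.15)(-0.15) − (0.95)(-0.15) = 0.1650
  C_21 = −[(-0.15)(0.65) − (-0.15)(-0.15)] = 0.1200
  C_22 = (0.95)(0.65) − (-0.15)(-0.15) = 0.5950
  C_23 = −[(0.95)(-0.15) − (-0.15)(-0.15)] = 0.1650
  C_31 = (-0.15)(-0.15) − (-0.15)(0.95) = 0.1650
  C_32 = −[(0.95)(-0.15) − (-0.15)(-0.15)] = 0.1650
  C_33 = (0.95)(0.95) − (-0.15)(-0.15) = 0.8800
det(I−A) = Σ_j (I−A)_1j·C_1j = (0.95)(0.5950) + (-0.15)(0.1200) + (-0.15)(0.1650) = 0.5225
adj(I−A) = Cᵀ =
  [ 0.5950   0.1200   0.1650]
  [ 0.1200   0.5950   0.1650]
  [ 0.1650   0.1650   0.8800]
(I − A)⁻¹ = adj(I−A) / det(I−A) ≈
  [   1.1388     0.2297     0.3158]
  [   0.2297     1.1388     0.3158]
  [   0.3158     0.3158     1.6842]
The output multiplier for sector j is the column-j sum of the Leontief inverse (I − A)⁻¹ = adj(I−A) / det(I−A).
Column R of adj(I−A): (0.1200, 0.5950, 0.1650); det(I−A) = 0.5225.
m_R = (0.1200 + 0.5950 + 0.1650) / 0.5225 = 0.88 / 0.5225 ≈ 1.684.

m_R = 1.684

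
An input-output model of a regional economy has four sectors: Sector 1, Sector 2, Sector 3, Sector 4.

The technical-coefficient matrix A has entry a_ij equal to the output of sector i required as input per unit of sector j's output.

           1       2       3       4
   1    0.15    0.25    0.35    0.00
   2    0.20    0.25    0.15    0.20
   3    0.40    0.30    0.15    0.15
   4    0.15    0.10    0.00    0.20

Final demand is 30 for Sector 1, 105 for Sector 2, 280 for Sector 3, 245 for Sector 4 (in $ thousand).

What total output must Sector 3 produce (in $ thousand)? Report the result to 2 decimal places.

x_3 = 909.10

I − A =
  [   0.85    -0.25    -0.35     0.00]
  [  -0.20     0.75    -0.15    -0.20]
  [  -0.40    -0.30     0.85    -0.15]
  [  -0.15    -0.10     0.00     0.80]
Compute the cofactors C_ij = (−1)^(i+j)·(3×3 minor ij) of I−A; the adjugate is their transpose:
adj(I−A) = Cᵀ =
  [ 0.454750   0.259250   0.233000   0.108500]
  [ 0.212875   0.458125   0.168500   0.146125]
  [ 0.308875   0.302375   0.445500   0.159125]
  [ 0.111875   0.105875   0.064750   0.320125]
det(I−A) = Σ_j (I−A)_1j·C_1j = (0.85)(0.454750) + (-0.25)(0.212875) + (-0.35)(0.308875) + (0.00)(0.111875) = 0.2252125
(I − A)⁻¹ = adj(I−A) / det(I−A) ≈
  [   2.0192     1.1511     1.0346     0.4818]
  [   0.9452     2.0342     0.7482     0.6488]
  [   1.3715     1.3426     1.9781     0.7066]
  [   0.4968     0.4701     0.2875     1.4214]
x = (I − A)⁻¹ d = adj(I−A)·d / det(I−A), with det(I−A) = 0.2252125:
  x_1 = (0.454750·30 + 0.259250·105 + 0.233000·280 + 0.108500·245) / 0.2252125 = 132.68625 / 0.2252125 ≈ 589.16
  x_2 = (0.212875·30 + 0.458125·105 + 0.168500·280 + 0.146125·245) / 0.2252125 = 137.47 / 0.2252125 ≈ 610.40
  x_3 = (0.308875·30 + 0.302375·105 + 0.445500·280 + 0.159125·245) / 0.2252125 = 204.74125 / 0.2252125 ≈ 909.10
  x_4 = (0.111875·30 + 0.105875·105 + 0.064750·280 + 0.320125·245) / 0.2252125 = 111.03375 / 0.2252125 ≈ 493.02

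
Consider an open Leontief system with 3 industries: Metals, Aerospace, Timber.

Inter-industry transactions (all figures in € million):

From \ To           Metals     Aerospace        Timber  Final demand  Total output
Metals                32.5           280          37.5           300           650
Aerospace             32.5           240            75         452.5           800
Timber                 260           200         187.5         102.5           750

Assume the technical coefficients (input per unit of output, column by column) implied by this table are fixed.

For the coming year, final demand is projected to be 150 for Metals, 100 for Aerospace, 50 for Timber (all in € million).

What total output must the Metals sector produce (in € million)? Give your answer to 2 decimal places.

Technical coefficients a_ij = z_ij / X_j:
  a_11 = 32.5/650 = 0.05, a_21 = 32.5/650 = 0.05, a_31 = 260/650 = 0.40
  a_12 = 280/800 = 0.35, a_22 = 240/800 = 0.30, a_32 = 200/800 = 0.25
  a_13 = 37.5/750 = 0.05, a_23 = 75/750 = 0.10, a_33 = 187.5/750 = 0.25
I − A =
  [   0.95    -0.35    -0.05]
  [  -0.05     0.70    -0.10]
  [  -0.40    -0.25     0.75]
Cofactors of I−A, C_ij = (−1)^(i+j)·(minor ij) (rows/columns in the sector order above):
  C_11 = (0.70)(0.75) − (-0.10)(-0.25) = 0.5000
  C_12 = −[(-0.05)(0.75) − (-0.10)(-0.40)] = 0.0775
  C_13 = (-0.05)(-0.25) − (0.70)(-0.40) = 0.2925
  C_21 = −[(-0.35)(0.75) − (-0.05)(-0.25)] = 0.2750
  C_22 = (0.95)(0.75) − (-0.05)(-0.40) = 0.6925
  C_23 = −[(0.95)(-0.25) − (-0.35)(-0.40)] = 0.3775
  C_31 = (-0.35)(-0.10) − (-0.05)(0.70) = 0.0700
  C_32 = −[(0.95)(-0.10) − (-0.05)(-0.05)] = 0.0975
  C_33 = (0.95)(0.70) − (-0.35)(-0.05) = 0.6475
det(I−A) = Σ_j (I−A)_1j·C_1j = (0.95)(0.5000) + (-0.35)(0.0775) + (-0.05)(0.2925) = 0.43325
adj(I−A) = Cᵀ =
  [ 0.5000   0.2750   0.0700]
  [ 0.0775   0.6925   0.0975]
  [ 0.2925   0.3775   0.6475]
(I − A)⁻¹ = adj(I−A) / det(I−A) ≈
  [   1.1541     0.6347     0.1616]
  [   0.1789     1.5984     0.2250]
  [   0.6751     0.8713     1.4945]
x = (I − A)⁻¹ d = adj(I−A)·d / det(I−A), with det(I−A) = 0.43325:
  x_1 = (0.5000·150 + 0.2750·100 + 0.0700·50) / 0.43325 = 106.00 / 0.43325 ≈ 244.66
  x_2 = (0.0775·150 + 0.6925·100 + 0.0975·50) / 0.43325 = 85.75 / 0.43325 ≈ 197.92
  x_3 = (0.2925·150 + 0.3775·100 + 0.6475·50) / 0.43325 = 114.00 / 0.43325 ≈ 263.13

x_1 = 244.66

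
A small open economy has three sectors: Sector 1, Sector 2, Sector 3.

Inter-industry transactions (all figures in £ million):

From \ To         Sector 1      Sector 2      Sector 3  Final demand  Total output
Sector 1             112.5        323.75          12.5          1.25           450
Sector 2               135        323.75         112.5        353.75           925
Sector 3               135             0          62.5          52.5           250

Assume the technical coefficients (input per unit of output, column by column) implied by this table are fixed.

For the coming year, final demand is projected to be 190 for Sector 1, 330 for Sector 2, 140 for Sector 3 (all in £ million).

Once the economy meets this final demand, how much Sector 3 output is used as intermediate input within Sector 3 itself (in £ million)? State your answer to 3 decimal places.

z_33 = 136.215

Technical coefficients a_ij = z_ij / X_j:
  a_11 = 112.5/450 = 0.25, a_21 = 135/450 = 0.30, a_31 = 135/450 = 0.30
  a_12 = 323.75/925 = 0.35, a_22 = 323.75/925 = 0.35, a_32 = 0/925 = 0.00
  a_13 = 12.5/250 = 0.05, a_23 = 112.5/250 = 0.45, a_33 = 62.5/250 = 0.25
I − A =
  [   0.75    -0.35    -0.05]
  [  -0.30     0.65    -0.45]
  [  -0.30     0.00     0.75]
Cofactors of I−A, C_ij = (−1)^(i+j)·(minor ij) (rows/columns in the sector order above):
  C_11 = (0.65)(0.75) − (-0.45)(0.00) = 0.4875
  C_12 = −[(-0.30)(0.75) − (-0.45)(-0.30)] = 0.3600
  C_13 = (-0.30)(0.00) − (0.65)(-0.30) = 0.1950
  C_21 = −[(-0.35)(0.75) − (-0.05)(0.00)] = 0.2625
  C_22 = (0.75)(0.75) − (-0.05)(-0.30) = 0.5475
  C_23 = −[(0.75)(0.00) − (-0.35)(-0.30)] = 0.1050
  C_31 = (-0.35)(-0.45) − (-0.05)(0.65) = 0.1900
  C_32 = −[(0.75)(-0.45) − (-0.05)(-0.30)] = 0.3525
  C_33 = (0.75)(0.65) − (-0.35)(-0.30) = 0.3825
det(I−A) = Σ_j (I−A)_1j·C_1j = (0.75)(0.4875) + (-0.35)(0.3600) + (-0.05)(0.1950) = 0.229875
adj(I−A) = Cᵀ =
  [ 0.4875   0.2625   0.1900]
  [ 0.3600   0.5475   0.3525]
  [ 0.1950   0.1050   0.3825]
(I − A)⁻¹ = adj(I−A) / det(I−A) ≈
  [   2.1207     1.1419     0.8265]
  [   1.5661     2.3817     1.5334]
  [   0.8483     0.4568     1.6639]
First solve x = (I − A)⁻¹ d = adj(I−A)·d / det(I−A); in particular x_3 = (0.1950·190 + 0.1050·330 + 0.3825·140) / 0.229875 = 125.25 / 0.229875 ≈ 544.86134.
Intermediate flow from 3 to 3: z_33 = a_33 · x_3 = 0.25 × 125.25 / 0.229875 = 31.3125 / 0.229875 ≈ 136.215.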